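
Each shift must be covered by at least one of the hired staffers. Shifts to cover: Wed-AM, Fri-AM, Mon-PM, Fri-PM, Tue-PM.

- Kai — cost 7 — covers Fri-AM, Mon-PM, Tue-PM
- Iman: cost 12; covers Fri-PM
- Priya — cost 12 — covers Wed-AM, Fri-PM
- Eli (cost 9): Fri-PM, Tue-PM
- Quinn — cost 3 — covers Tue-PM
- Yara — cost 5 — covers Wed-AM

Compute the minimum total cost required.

The greedy cost-per-new-shift heuristic would pick Kai, Yara, and Eli for 21, but a cheaper cover exists.
Choose Kai and Priya: together they cover Wed-AM, Fri-AM, Mon-PM, Fri-PM, Tue-PM — every shift.
Total cost: 7 + 12 = 19.
No cover costs less than 19.

19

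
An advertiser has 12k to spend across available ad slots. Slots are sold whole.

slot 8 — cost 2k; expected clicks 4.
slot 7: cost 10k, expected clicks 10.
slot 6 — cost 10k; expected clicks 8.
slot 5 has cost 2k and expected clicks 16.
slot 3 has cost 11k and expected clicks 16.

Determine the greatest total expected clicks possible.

26

slot 6 + slot 5: cost 10 + 2 = 12 ≤ 12, expected clicks 8 + 16 = 24.
slot 8 + slot 5: cost 2 + 2 = 4 ≤ 12, expected clicks 4 + 16 = 20.
slot 7 + slot 5: cost 10 + 2 = 12 ≤ 12, expected clicks 10 + 16 = 26.
Best is slot 7 and slot 5 with total expected clicks 26.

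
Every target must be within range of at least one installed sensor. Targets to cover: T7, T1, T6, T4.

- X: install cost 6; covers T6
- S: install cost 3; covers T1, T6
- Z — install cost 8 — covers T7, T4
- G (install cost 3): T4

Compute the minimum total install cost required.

The greedy cost-per-new-target heuristic would pick S, G, and Z for 14, but a cheaper cover exists.
Choose S and Z: together they cover T7, T1, T6, T4 — every target.
Total install cost: 3 + 8 = 11.
No cover costs less than 11.

11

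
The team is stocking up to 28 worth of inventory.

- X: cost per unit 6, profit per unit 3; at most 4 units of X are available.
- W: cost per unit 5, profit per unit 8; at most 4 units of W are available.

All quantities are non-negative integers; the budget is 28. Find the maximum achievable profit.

35

4×W: cost 20 ≤ 28, profit 4·8 = 32.
1×X and 4×W: cost 26 ≤ 28, profit 1·3 + 4·8 = 35.
Best is 35.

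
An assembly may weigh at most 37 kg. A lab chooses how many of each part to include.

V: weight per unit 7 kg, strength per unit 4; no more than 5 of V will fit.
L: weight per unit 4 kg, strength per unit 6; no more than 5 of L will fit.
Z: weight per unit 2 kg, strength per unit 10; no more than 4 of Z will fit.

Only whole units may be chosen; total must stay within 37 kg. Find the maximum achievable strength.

5×L and 4×Z: weight 28 ≤ 37, strength 5·6 + 4·10 = 70.
1×V, 5×L, and 4×Z: weight 35 ≤ 37, strength 1·4 + 5·6 + 4·10 = 74.
Best is 74.

74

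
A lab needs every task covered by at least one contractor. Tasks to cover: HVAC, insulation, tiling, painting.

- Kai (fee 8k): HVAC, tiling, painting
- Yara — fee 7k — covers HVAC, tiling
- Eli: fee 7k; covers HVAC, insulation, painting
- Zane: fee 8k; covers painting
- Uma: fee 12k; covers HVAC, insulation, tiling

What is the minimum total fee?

This is an integer covering problem.
Choose Yara and Eli: together they cover HVAC, insulation, tiling, painting — every task.
Total fee: 7 + 7 = 14.
No cover costs less than 14.

14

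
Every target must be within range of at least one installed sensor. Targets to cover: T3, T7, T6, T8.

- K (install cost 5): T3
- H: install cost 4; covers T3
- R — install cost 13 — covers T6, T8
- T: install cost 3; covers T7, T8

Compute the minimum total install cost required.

Choose H, R, and T: together they cover T3, T7, T6, T8 — every target.
Total install cost: 4 + 13 + 3 = 20.
No cover costs less than 20.

20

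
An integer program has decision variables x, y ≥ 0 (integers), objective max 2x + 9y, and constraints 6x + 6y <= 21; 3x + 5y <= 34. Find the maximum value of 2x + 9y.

27

(x,y)=(0,3) is feasible, giving 27.
(x,y)=(1,2) is feasible, giving 20.
(x,y)=(0,2) is feasible, giving 18.
No feasible integer point exceeds 27.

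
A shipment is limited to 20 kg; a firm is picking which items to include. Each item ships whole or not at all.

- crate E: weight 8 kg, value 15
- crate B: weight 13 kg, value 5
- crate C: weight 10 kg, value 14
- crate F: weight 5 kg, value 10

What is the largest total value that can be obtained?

29

Allowing fractional choices, the relaxed optimum would be about 34.8, but items are indivisible.
crate E + crate F: weight 8 + 5 = 13 ≤ 20, value 15 + 10 = 25.
crate E + crate C: weight 8 + 10 = 18 ≤ 20, value 15 + 14 = 29.
Best is crate E and crate C with total value 29.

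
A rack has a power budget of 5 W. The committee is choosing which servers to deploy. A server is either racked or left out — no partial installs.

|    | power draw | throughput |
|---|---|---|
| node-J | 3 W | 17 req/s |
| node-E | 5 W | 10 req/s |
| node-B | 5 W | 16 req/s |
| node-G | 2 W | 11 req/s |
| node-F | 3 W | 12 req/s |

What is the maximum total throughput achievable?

28

node-J + node-G: power draw 3 + 2 = 5 ≤ 5, throughput 17 + 11 = 28.
node-J: power draw 3 ≤ 5, throughput 17.
node-G + node-F: power draw 2 + 3 = 5 ≤ 5, throughput 11 + 12 = 23.
Best is node-J and node-G with total throughput 28.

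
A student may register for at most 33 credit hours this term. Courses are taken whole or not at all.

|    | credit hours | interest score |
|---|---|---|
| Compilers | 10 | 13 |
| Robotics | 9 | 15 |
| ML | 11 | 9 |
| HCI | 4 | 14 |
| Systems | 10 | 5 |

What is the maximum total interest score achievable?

Take Compilers, Robotics, HCI, and Systems: credit hours 10 + 9 + 4 + 10 = 33 ≤ 33, interest score 13 + 15 + 14 + 5 = 47.
No other feasible combination does better.

47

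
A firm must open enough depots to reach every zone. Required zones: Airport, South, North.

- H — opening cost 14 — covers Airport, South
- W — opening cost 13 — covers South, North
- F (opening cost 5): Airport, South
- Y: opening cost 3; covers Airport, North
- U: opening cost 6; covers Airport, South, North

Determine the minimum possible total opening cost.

The greedy cost-per-new-zone heuristic would pick Y and F for 8, but a cheaper cover exists.
U alone covers Airport, South, North — every zone.
Total opening cost: 6.
No cover costs less than 6.

6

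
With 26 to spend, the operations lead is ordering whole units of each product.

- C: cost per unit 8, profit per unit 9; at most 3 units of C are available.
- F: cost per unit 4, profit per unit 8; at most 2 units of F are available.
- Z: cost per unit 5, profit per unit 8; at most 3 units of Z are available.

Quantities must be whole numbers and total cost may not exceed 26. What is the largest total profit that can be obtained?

41

F has the best ratio (8/4); taking only F gives at most 2×8 = 16 (stopped by the supply cap of 2).
Mixing does better — 1×C, 2×F, and 2×Z: cost 26 ≤ 26, profit 1·9 + 2·8 + 2·8 = 41.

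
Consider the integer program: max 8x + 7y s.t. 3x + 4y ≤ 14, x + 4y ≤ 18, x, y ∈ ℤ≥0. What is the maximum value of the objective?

32

Relaxing integrality, the LP optimum is 37.33 at (x,y) = (4.67, 0), which is not an integer point.
(x,y)=(4,0): 3·4+4·0=12≤14, 1·4+4·0=4≤18, objective 32.
(x,y)=(3,1): 3·3+4·1=13≤14, 1·3+4·1=7≤18, objective 31.
(x,y)=(3,0): 3·3+4·0=9≤14, 1·3+4·0=3≤18, objective 24.
Maximum is 32 at (x,y)=(4,0).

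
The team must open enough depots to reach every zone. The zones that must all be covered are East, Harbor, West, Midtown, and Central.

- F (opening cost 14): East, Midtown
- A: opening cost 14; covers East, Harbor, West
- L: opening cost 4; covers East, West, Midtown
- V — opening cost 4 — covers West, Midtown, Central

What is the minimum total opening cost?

18

The greedy cost-per-new-zone heuristic would pick L, V, and A for 22, but a cheaper cover exists.
Choose A and V: together they cover East, Harbor, West, Midtown, Central — every zone.
Total opening cost: 14 + 4 = 18.
No cover costs less than 18.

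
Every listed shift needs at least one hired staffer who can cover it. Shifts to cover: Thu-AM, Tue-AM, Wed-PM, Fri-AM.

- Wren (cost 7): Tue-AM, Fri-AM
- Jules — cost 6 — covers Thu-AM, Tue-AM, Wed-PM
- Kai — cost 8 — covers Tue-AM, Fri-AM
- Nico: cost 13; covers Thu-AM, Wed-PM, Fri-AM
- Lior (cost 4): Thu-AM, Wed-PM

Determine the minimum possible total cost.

The greedy cost-per-new-shift heuristic would pick Jules and Wren for 13, but a cheaper cover exists.
Choose Wren and Lior: together they cover Thu-AM, Tue-AM, Wed-PM, Fri-AM — every shift.
Total cost: 7 + 4 = 11.
No cover costs less than 11.

11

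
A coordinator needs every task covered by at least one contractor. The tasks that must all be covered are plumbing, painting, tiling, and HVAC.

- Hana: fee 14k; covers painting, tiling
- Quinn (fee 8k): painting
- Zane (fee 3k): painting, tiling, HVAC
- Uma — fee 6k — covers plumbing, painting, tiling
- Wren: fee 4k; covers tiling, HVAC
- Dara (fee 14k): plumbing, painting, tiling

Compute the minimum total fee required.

Choose Zane and Uma: together they cover plumbing, painting, tiling, HVAC — every task.
Total fee: 3 + 6 = 9.
No cover costs less than 9.

9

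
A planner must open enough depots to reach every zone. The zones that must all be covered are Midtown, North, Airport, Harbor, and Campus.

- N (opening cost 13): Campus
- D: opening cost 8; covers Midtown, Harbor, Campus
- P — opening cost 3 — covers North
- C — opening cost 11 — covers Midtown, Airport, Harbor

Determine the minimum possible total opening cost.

22

This is a weighted set-cover instance.
Choose D, P, and C: together they cover Midtown, North, Airport, Harbor, Campus — every zone.
Total opening cost: 8 + 3 + 11 = 22.
No cover costs less than 22.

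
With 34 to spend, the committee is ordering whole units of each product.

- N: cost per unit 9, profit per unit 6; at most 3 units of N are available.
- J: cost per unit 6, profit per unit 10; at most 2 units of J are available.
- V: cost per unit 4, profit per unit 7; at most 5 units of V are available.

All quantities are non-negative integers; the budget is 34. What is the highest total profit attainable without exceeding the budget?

V has the best ratio (7/4); taking only V gives at most 5×7 = 35 (stopped by the supply cap of 5).
Mixing does better — 2×J and 5×V: cost 32 ≤ 34, profit 2·10 + 5·7 = 55.

55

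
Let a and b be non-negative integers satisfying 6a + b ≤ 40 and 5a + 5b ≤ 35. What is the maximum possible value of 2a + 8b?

(a,b)=(0,7) is feasible, giving 56.
(a,b)=(1,6) is feasible, giving 50.
The best lattice point is (0,7), giving 56.

56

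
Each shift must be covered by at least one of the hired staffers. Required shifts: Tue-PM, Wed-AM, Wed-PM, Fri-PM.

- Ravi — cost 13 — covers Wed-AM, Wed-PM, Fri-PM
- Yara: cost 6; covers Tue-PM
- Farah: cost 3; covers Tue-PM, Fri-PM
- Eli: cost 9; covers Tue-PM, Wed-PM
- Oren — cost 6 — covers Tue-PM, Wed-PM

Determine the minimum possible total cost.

Choose Ravi and Farah: together they cover Tue-PM, Wed-AM, Wed-PM, Fri-PM — every shift.
Total cost: 13 + 3 = 16.

16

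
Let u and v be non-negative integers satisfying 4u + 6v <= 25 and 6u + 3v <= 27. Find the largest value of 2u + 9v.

Relaxing integrality, the LP optimum is 37.50 at (u,v) = (0, 4.17), which is not an integer point.
(u,v)=(0,4): 4·0+6·4=24≤25, 6·0+3·4=12≤27, objective 36.
(u,v)=(1,3): 4·1+6·3=22≤25, 6·1+3·3=15≤27, objective 29.
(u,v)=(0,3): 4·0+6·3=18≤25, 6·0+3·3=9≤27, objective 27.
Maximum is 36 at (u,v)=(0,4).

36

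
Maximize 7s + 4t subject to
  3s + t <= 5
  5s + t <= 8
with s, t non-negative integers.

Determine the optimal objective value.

20

(s,t)=(0,5): 3·0+1·5=5≤5, 5·0+1·5=5≤8, objective 20.
(s,t)=(0,4): 3·0+1·4=4≤5, 5·0+1·4=4≤8, objective 16.
No feasible integer point exceeds 20.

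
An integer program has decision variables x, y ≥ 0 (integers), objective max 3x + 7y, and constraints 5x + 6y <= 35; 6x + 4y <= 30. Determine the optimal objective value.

38

(x,y)=(1,5): 5·1+6·5=35≤35, 6·1+4·5=26≤30, objective 38.
(x,y)=(0,5): 5·0+6·5=30≤35, 6·0+4·5=20≤30, objective 35.
(x,y)=(2,4): 5·2+6·4=34≤35, 6·2+4·4=28≤30, objective 34.
(x,y)=(1,4): 5·1+6·4=29≤35, 6·1+4·4=22≤30, objective 31.
The best lattice point is (1,5), giving 38.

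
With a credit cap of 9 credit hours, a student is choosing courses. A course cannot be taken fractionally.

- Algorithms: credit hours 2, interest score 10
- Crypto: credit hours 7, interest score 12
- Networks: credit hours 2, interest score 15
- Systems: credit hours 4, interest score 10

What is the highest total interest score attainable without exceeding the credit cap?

35

Treat it as a binary knapsack problem.
Allowing fractional choices, the relaxed optimum would be about 36.7, but courses are indivisible.
Algorithms + Networks + Systems: credit hours 2 + 2 + 4 = 8 ≤ 9, interest score 10 + 15 + 10 = 35.
Crypto + Networks: credit hours 7 + 2 = 9 ≤ 9, interest score 12 + 15 = 27.
Algorithms + Networks: credit hours 2 + 2 = 4 ≤ 9, interest score 10 + 15 = 25.
Best is Algorithms, Networks, and Systems with total interest score 35.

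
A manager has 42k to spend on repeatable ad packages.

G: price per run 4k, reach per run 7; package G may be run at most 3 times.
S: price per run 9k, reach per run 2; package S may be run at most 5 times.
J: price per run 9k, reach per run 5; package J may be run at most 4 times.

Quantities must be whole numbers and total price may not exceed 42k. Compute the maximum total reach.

36

3×G and 3×J: price 39 ≤ 42, reach 3·7 + 3·5 = 36.
3×G, 1×S, and 2×J: price 39 ≤ 42, reach 3·7 + 1·2 + 2·5 = 33.
Best is 36.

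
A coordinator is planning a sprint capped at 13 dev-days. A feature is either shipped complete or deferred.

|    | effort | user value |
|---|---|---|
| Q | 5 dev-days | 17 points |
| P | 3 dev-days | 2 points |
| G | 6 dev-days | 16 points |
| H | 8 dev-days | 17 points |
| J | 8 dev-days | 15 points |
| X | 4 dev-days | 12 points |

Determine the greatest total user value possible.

Q + J: effort 5 + 8 = 13 ≤ 13, user value 17 + 15 = 32.
Q + G: effort 5 + 6 = 11 ≤ 13, user value 17 + 16 = 33.
Q + H: effort 5 + 8 = 13 ≤ 13, user value 17 + 17 = 34.
Best is Q and H with total user value 34.

34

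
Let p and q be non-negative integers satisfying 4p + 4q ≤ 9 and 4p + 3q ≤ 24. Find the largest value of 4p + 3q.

(p,q)=(2,0): 4·2+4·0=8≤9, 4·2+3·0=8≤24, objective 8.
(p,q)=(1,1): 4·1+4·1=8≤9, 4·1+3·1=7≤24, objective 7.
(p,q)=(1,0): 4·1+4·0=4≤9, 4·1+3·0=4≤24, objective 4.
Maximum is 8 at (p,q)=(2,0).

8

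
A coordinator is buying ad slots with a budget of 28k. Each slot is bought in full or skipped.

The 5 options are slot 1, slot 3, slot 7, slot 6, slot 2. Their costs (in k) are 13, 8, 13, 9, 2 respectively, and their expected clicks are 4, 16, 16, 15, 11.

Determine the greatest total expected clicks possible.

43

Allowing fractional choices, the relaxed optimum would be about 53.1, but ad slots are indivisible.
slot 3 + slot 7 + slot 2: cost 8 + 13 + 2 = 23 ≤ 28, expected clicks 16 + 16 + 11 = 43.
slot 3 + slot 6 + slot 2: cost 8 + 9 + 2 = 19 ≤ 28, expected clicks 16 + 15 + 11 = 42.
Best is slot 3, slot 7, and slot 2 with total expected clicks 43.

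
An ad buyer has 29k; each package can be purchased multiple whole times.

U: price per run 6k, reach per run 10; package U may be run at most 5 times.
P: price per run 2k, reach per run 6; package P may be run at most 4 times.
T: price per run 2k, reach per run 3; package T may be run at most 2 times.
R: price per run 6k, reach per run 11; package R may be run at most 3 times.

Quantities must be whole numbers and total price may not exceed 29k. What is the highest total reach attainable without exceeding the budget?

4×P, 1×T, and 3×R: price 28 ≤ 29, reach 4·6 + 1·3 + 3·11 = 60.
1×U, 4×P, 1×T, and 2×R: price 28 ≤ 29, reach 1·10 + 4·6 + 1·3 + 2·11 = 59.
Best is 60.

60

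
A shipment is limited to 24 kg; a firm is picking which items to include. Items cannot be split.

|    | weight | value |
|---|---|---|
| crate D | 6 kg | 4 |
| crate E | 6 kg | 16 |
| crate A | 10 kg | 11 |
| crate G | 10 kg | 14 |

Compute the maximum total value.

crate E + crate G: weight 6 + 10 = 16 ≤ 24, value 16 + 14 = 30.
crate D + crate E + crate A: weight 6 + 6 + 10 = 22 ≤ 24, value 4 + 16 + 11 = 31.
crate D + crate E + crate G: weight 6 + 6 + 10 = 22 ≤ 24, value 4 + 16 + 14 = 34.
Best is crate D, crate E, and crate G with total value 34.

34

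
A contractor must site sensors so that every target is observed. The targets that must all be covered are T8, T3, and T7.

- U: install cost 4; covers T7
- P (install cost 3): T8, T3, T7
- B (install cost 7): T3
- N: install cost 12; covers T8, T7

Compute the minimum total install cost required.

This is an integer covering problem.
P alone covers T8, T3, T7 — every target.
Total install cost: 3.
No cover costs less than 3.

3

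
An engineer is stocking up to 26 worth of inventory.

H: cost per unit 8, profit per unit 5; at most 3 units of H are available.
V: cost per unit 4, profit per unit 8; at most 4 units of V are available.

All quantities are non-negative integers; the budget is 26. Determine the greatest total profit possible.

37

1×H and 4×V: cost 24 ≤ 26, profit 1·5 + 4·8 = 37.
4×V: cost 16 ≤ 26, profit 4·8 = 32.
Best is 37.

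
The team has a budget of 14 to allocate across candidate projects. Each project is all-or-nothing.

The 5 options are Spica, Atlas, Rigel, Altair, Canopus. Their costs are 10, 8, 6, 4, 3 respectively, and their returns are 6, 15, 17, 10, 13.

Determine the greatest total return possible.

This is an integer program with binary decision variables.
Rigel + Altair + Canopus: cost 6 + 4 + 3 = 13 ≤ 14, return 17 + 10 + 13 = 40.
Atlas + Rigel: cost 8 + 6 = 14 ≤ 14, return 15 + 17 = 32.
Best is Rigel, Altair, and Canopus with total return 40.

40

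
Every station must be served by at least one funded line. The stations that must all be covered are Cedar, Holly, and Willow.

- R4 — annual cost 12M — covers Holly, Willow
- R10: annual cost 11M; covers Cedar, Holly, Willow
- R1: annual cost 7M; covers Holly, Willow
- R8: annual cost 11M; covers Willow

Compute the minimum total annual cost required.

This is an integer covering problem.
The greedy cost-per-new-station heuristic would pick R1 and R10 for 18, but a cheaper cover exists.
R10 alone covers Cedar, Holly, Willow — every station.
Total annual cost: 11.
No cover costs less than 11.

11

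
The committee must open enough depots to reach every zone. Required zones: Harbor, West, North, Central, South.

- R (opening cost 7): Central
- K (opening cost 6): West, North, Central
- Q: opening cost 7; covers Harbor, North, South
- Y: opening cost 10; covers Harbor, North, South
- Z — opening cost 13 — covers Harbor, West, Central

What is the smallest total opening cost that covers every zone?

This is a weighted set-cover instance.
Choose K and Q: together they cover Harbor, West, North, Central, South — every zone.
Total opening cost: 6 + 7 = 13.
No cover costs less than 13.

13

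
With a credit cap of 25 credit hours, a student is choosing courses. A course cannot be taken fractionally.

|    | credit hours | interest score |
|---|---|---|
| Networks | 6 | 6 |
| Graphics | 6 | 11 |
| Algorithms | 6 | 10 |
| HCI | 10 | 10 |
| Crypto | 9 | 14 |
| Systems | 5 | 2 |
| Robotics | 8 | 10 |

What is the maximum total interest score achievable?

35

Allowing fractional choices, the relaxed optimum would be about 40.0, but courses are indivisible.
Graphics + Algorithms + Crypto: credit hours 6 + 6 + 9 = 21 ≤ 25, interest score 11 + 10 + 14 = 35.
Graphics + Crypto + Robotics: credit hours 6 + 9 + 8 = 23 ≤ 25, interest score 11 + 14 + 10 = 35.
Graphics + HCI + Crypto: credit hours 6 + 10 + 9 = 25 ≤ 25, interest score 11 + 10 + 14 = 35.
The maximum interest score is 35; one optimal choice is Graphics, Algorithms, and Crypto.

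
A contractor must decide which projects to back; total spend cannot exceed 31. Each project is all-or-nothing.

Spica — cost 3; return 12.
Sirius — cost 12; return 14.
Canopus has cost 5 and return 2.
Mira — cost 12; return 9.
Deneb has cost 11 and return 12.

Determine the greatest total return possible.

This is a 0-1 knapsack instance.
Take Spica, Sirius, Canopus, and Deneb: cost 3 + 12 + 5 + 11 = 31 ≤ 31, return 12 + 14 + 2 + 12 = 40.
No other feasible combination does better.

40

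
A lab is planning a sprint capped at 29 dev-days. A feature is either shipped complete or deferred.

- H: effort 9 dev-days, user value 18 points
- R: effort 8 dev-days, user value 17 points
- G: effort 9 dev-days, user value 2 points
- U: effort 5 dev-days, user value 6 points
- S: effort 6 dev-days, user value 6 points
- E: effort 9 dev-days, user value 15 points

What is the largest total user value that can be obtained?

50

H + R + U + S: effort 9 + 8 + 5 + 6 = 28 ≤ 29, user value 18 + 17 + 6 + 6 = 47.
H + R + E: effort 9 + 8 + 9 = 26 ≤ 29, user value 18 + 17 + 15 = 50.
Best is H, R, and E with total user value 50.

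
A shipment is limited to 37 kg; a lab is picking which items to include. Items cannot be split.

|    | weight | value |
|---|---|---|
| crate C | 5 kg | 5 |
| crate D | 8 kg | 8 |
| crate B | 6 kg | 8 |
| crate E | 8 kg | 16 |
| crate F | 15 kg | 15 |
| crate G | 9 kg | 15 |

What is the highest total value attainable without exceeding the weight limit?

52

crate C + crate E + crate F + crate G: weight 5 + 8 + 15 + 9 = 37 ≤ 37, value 5 + 16 + 15 + 15 = 51.
crate C + crate D + crate B + crate E + crate G: weight 5 + 8 + 6 + 8 + 9 = 36 ≤ 37, value 5 + 8 + 8 + 16 + 15 = 52.
crate D + crate B + crate E + crate G: weight 8 + 6 + 8 + 9 = 31 ≤ 37, value 8 + 8 + 16 + 15 = 47.
Best is crate C, crate D, crate B, crate E, and crate G with total value 52.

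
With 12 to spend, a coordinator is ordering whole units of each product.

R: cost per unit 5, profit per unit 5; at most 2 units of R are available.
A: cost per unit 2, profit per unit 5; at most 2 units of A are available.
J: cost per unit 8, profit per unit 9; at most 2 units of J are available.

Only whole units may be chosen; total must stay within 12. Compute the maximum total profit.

This is a bounded integer knapsack.
A has the best ratio (5/2); taking only A gives at most 2×5 = 10 (stopped by the supply cap of 2).
Mixing does better — 2×A and 1×J: cost 12 ≤ 12, profit 2·5 + 1·9 = 19.

19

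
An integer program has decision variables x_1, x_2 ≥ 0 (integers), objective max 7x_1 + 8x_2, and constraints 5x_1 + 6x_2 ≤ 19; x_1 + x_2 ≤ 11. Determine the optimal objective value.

The continuous relaxation peaks at (3.8, 0) with value 26.60; rounding to a feasible lattice point costs some objective.
(x_1,x_2)=(0,3): 5·0+6·3=18≤19, 1·0+1·3=3≤11, objective 24.
(x_1,x_2)=(1,2): 5·1+6·2=17≤19, 1·1+1·2=3≤11, objective 23.
No feasible integer point exceeds 24.

24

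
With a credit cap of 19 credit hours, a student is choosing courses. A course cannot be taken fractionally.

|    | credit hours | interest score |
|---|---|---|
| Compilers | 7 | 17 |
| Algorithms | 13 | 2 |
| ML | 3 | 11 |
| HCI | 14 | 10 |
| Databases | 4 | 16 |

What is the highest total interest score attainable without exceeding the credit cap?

44

Allowing fractional choices, the relaxed optimum would be about 47.6, but courses are indivisible.
Compilers + ML + Databases: credit hours 7 + 3 + 4 = 14 ≤ 19, interest score 17 + 11 + 16 = 44.
Compilers + Databases: credit hours 7 + 4 = 11 ≤ 19, interest score 17 + 16 = 33.
Best is Compilers, ML, and Databases with total interest score 44.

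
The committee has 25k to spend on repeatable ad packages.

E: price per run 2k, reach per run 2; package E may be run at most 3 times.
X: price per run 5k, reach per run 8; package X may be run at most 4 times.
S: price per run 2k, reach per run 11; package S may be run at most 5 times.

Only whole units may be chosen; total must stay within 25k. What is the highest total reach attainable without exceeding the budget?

79

This is a bounded integer knapsack.
3×X and 5×S: price 25 ≤ 25, reach 3·8 + 5·11 = 79.
2×E, 2×X, and 5×S: price 24 ≤ 25, reach 2·2 + 2·8 + 5·11 = 75.
Best is 79.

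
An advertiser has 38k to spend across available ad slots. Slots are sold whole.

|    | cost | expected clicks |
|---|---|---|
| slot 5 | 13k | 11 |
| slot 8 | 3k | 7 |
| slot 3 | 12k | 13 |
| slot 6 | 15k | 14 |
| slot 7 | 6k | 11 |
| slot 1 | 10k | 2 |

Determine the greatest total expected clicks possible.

45

Treat it as a binary knapsack problem.
Take slot 8, slot 3, slot 6, and slot 7: cost 3 + 12 + 15 + 6 = 36 ≤ 38, expected clicks 7 + 13 + 14 + 11 = 45.
No other feasible combination does better.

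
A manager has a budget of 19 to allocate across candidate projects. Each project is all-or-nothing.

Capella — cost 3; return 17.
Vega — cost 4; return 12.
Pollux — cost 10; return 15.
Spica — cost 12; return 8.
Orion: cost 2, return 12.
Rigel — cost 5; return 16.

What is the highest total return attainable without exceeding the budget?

57

Allowing fractional choices, the relaxed optimum would be about 64.5, but projects are indivisible.
Capella + Vega + Orion + Rigel: cost 3 + 4 + 2 + 5 = 14 ≤ 19, return 17 + 12 + 12 + 16 = 57.
Capella + Vega + Pollux + Orion: cost 3 + 4 + 10 + 2 = 19 ≤ 19, return 17 + 12 + 15 + 12 = 56.
Capella + Pollux + Rigel: cost 3 + 10 + 5 = 18 ≤ 19, return 17 + 15 + 16 = 48.
Best is Capella, Vega, Orion, and Rigel with total return 57.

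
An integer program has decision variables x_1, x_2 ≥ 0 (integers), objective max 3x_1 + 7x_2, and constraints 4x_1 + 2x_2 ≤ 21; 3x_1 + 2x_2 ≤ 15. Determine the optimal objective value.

Relaxing integrality, the LP optimum is 52.50 at (x_1,x_2) = (0, 7.5), which is not an integer point.
(x_1,x_2)=(0,7): 4·0+2·7=14≤21, 3·0+2·7=14≤15, objective 49.
(x_1,x_2)=(1,6): 4·1+2·6=16≤21, 3·1+2·6=15≤15, objective 45.
(x_1,x_2)=(0,6): 4·0+2·6=12≤21, 3·0+2·6=12≤15, objective 42.
No feasible integer point exceeds 49.

49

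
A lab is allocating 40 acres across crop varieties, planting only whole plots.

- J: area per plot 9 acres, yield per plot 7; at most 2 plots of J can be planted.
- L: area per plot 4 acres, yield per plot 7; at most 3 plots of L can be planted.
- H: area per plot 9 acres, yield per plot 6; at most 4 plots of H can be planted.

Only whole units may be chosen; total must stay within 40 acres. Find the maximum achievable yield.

L has the best ratio (7/4); taking only L gives at most 3×7 = 21 (stopped by the supply cap of 3).
Mixing does better — 2×J, 3×L, and 1×H: area 39 ≤ 40, yield 2·7 + 3·7 + 1·6 = 41.

41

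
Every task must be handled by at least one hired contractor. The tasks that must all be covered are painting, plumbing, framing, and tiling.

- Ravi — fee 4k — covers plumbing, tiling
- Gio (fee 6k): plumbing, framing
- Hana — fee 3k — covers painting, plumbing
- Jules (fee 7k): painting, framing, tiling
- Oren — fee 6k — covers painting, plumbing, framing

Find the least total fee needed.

10

Choose Hana and Jules: together they cover painting, plumbing, framing, tiling — every task.
Total fee: 3 + 7 = 10.
No cover costs less than 10.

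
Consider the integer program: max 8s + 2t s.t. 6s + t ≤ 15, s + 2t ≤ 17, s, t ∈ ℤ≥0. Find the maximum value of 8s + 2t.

24

Relaxing integrality, the LP optimum is 25.27 at (s,t) = (1.18, 7.91), which is not an integer point.
(s,t)=(1,8) is feasible, giving 24.
(s,t)=(1,7) is feasible, giving 22.
(s,t)=(1,6) is feasible, giving 20.
No feasible integer point exceeds 24.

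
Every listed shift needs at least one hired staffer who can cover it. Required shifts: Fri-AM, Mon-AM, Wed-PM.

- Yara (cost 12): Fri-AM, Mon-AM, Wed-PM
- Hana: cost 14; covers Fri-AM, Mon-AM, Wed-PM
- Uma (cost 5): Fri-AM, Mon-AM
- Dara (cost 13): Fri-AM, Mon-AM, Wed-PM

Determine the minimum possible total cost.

The greedy cost-per-new-shift heuristic would pick Uma and Yara for 17, but a cheaper cover exists.
Yara alone covers Fri-AM, Mon-AM, Wed-PM — every shift.
Total cost: 12.
No cover costs less than 12.

12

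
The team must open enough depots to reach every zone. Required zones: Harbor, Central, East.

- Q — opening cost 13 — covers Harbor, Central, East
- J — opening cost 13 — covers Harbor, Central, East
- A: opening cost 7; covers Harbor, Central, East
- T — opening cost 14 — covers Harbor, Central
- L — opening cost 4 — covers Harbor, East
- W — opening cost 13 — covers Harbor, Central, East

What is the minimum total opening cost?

7

This is a weighted set-cover instance.
The greedy cost-per-new-zone heuristic would pick L and A for 11, but a cheaper cover exists.
A alone covers Harbor, Central, East — every zone.
Total opening cost: 7.
No cover costs less than 7.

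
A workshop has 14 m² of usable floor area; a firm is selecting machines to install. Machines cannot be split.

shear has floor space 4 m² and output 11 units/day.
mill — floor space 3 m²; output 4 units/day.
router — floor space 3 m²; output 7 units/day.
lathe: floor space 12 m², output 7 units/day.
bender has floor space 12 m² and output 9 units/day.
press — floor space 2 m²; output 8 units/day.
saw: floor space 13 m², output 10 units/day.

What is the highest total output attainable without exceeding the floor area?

Allowing fractional choices, the relaxed optimum would be about 31.5, but machines are indivisible.
shear + mill + router + press: floor space 4 + 3 + 3 + 2 = 12 ≤ 14, output 11 + 4 + 7 + 8 = 30.
shear + mill + press: floor space 4 + 3 + 2 = 9 ≤ 14, output 11 + 4 + 8 = 23.
shear + router + press: floor space 4 + 3 + 2 = 9 ≤ 14, output 11 + 7 + 8 = 26.
Best is shear, mill, router, and press with total output 30.

30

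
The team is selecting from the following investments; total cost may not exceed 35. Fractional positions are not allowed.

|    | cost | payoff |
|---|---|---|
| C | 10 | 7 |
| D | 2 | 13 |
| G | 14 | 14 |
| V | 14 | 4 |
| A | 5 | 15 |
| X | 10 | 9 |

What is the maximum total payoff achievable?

Treat it as a binary knapsack problem.
C + D + G + A: cost 10 + 2 + 14 + 5 = 31 ≤ 35, payoff 7 + 13 + 14 + 15 = 49.
D + G + A + X: cost 2 + 14 + 5 + 10 = 31 ≤ 35, payoff 13 + 14 + 15 + 9 = 51.
D + G + V + A: cost 2 + 14 + 14 + 5 = 35 ≤ 35, payoff 13 + 14 + 4 + 15 = 46.
Best is D, G, A, and X with total payoff 51.

51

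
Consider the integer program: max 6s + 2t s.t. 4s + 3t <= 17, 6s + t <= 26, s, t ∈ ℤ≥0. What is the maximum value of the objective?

Relaxing integrality, the LP optimum is 25.50 at (s,t) = (4.25, 0), which is not an integer point.
(s,t)=(4,0): 4·4+3·0=16≤17, 6·4+1·0=24≤26, objective 24.
(s,t)=(3,1): 4·3+3·1=15≤17, 6·3+1·1=19≤26, objective 20.
(s,t)=(3,0): 4·3+3·0=12≤17, 6·3+1·0=18≤26, objective 18.
The best lattice point is (4,0), giving 24.

24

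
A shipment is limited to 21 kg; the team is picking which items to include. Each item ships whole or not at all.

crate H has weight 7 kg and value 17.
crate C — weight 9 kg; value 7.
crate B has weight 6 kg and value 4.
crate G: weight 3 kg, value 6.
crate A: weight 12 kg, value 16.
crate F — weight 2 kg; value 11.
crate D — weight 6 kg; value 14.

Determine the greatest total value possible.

This is an integer program with binary decision variables.
Allowing fractional choices, the relaxed optimum would be about 52.0, but items are indivisible.
crate H + crate B + crate F + crate D: weight 7 + 6 + 2 + 6 = 21 ≤ 21, value 17 + 4 + 11 + 14 = 46.
crate H + crate G + crate F + crate D: weight 7 + 3 + 2 + 6 = 18 ≤ 21, value 17 + 6 + 11 + 14 = 48.
Best is crate H, crate G, crate F, and crate D with total value 48.

48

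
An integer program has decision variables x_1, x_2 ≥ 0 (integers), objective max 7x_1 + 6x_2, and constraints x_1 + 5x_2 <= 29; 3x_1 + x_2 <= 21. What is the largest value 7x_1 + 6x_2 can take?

The continuous relaxation peaks at (5.43, 4.71) with value 66.29; rounding to a feasible lattice point costs some objective.
(x_1,x_2)=(6,3): 1·6+5·3=21≤29, 3·6+1·3=21≤21, objective 60.
(x_1,x_2)=(5,4): 1·5+5·4=25≤29, 3·5+1·4=19≤21, objective 59.
(x_1,x_2)=(4,5): 1·4+5·5=29≤29, 3·4+1·5=17≤21, objective 58.
The best lattice point is (6,3), giving 60.

60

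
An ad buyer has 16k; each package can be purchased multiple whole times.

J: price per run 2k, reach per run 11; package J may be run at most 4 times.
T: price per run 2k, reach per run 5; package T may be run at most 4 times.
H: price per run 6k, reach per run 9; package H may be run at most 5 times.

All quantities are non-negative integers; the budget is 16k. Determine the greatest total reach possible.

This is a bounded integer knapsack.
J has the best ratio (11/2); taking only J gives at most 4×11 = 44 (stopped by the supply cap of 4).
Mixing does better — 4×J and 4×T: price 16 ≤ 16, reach 4·11 + 4·5 = 64.

64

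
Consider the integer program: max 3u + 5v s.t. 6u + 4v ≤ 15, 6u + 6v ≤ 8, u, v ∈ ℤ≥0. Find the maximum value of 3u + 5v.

5

Relaxing integrality, the LP optimum is 6.67 at (u,v) = (0, 1.33), which is not an integer point.
(u,v)=(0,1): 6·0+4·1=4≤15, 6·0+6·1=6≤8, objective 5.
(u,v)=(1,0): 6·1+4·0=6≤15, 6·1+6·0=6≤8, objective 3.
(u,v)=(0,0): 6·0+4·0=0≤15, 6·0+6·0=0≤8, objective 0.
Maximum is 5 at (u,v)=(0,1).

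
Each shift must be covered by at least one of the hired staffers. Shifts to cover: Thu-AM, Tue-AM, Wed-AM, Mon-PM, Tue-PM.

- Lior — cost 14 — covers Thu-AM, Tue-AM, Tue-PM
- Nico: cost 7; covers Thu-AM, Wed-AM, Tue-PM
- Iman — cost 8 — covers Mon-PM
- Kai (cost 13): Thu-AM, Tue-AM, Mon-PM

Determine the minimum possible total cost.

20

This is an integer covering problem.
Choose Nico and Kai: together they cover Thu-AM, Tue-AM, Wed-AM, Mon-PM, Tue-PM — every shift.
Total cost: 7 + 13 = 20.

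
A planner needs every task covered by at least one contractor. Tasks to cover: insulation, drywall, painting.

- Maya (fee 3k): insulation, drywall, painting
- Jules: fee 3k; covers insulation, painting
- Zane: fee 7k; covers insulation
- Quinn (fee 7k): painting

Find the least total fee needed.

3

Maya alone covers insulation, drywall, painting — every task.
Total fee: 3.
No cover costs less than 3.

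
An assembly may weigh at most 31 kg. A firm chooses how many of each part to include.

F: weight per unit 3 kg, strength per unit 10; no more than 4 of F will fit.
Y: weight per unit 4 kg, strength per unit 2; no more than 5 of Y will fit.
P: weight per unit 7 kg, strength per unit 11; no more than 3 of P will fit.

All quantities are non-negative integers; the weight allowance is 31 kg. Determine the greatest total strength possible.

64

3×F and 3×P: weight 30 ≤ 31, strength 3·10 + 3·11 = 63.
4×F, 1×Y, and 2×P: weight 30 ≤ 31, strength 4·10 + 1·2 + 2·11 = 64.
Best is 64.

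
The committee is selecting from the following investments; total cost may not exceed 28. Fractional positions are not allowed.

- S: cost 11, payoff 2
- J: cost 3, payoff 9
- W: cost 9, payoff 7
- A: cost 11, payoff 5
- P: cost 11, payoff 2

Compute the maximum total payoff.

Allowing fractional choices, the relaxed optimum would be about 21.9, but investments are indivisible.
J + W + A: cost 3 + 9 + 11 = 23 ≤ 28, payoff 9 + 7 + 5 = 21.
S + J + W: cost 11 + 3 + 9 = 23 ≤ 28, payoff 2 + 9 + 7 = 18.
J + W + P: cost 3 + 9 + 11 = 23 ≤ 28, payoff 9 + 7 + 2 = 18.
Best is J, W, and A with total payoff 21.

21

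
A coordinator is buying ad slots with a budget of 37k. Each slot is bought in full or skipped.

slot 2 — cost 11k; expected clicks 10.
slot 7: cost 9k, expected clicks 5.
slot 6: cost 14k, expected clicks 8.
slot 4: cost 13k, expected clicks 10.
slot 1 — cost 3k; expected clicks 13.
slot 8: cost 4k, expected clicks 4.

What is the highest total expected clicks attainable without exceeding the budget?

38

Allowing fractional choices, the relaxed optimum would be about 40.4, but ad slots are indivisible.
slot 2 + slot 7 + slot 6 + slot 1: cost 11 + 9 + 14 + 3 = 37 ≤ 37, expected clicks 10 + 5 + 8 + 13 = 36.
slot 2 + slot 4 + slot 1 + slot 8: cost 11 + 13 + 3 + 4 = 31 ≤ 37, expected clicks 10 + 10 + 13 + 4 = 37.
slot 2 + slot 7 + slot 4 + slot 1: cost 11 + 9 + 13 + 3 = 36 ≤ 37, expected clicks 10 + 5 + 10 + 13 = 38.
Best is slot 2, slot 7, slot 4, and slot 1 with total expected clicks 38.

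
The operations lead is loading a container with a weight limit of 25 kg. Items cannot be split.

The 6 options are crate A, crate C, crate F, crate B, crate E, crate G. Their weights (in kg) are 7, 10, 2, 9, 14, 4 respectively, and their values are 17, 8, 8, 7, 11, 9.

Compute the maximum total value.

42

Take crate A, crate C, crate F, and crate G: weight 7 + 10 + 2 + 4 = 23 ≤ 25, value 17 + 8 + 8 + 9 = 42.
No other feasible combination does better.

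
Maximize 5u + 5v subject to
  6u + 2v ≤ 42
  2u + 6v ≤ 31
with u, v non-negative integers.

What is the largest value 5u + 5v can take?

Relaxing integrality, the LP optimum is 45.62 at (u,v) = (5.94, 3.19), which is not an integer point.
(u,v)=(6,3): 6·6+2·3=42≤42, 2·6+6·3=30≤31, objective 45.
(u,v)=(6,2): 6·6+2·2=40≤42, 2·6+6·2=24≤31, objective 40.
No feasible integer point exceeds 45.

45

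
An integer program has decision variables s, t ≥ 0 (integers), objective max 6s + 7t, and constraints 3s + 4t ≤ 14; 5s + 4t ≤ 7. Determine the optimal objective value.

7

(s,t)=(0,1) is feasible, giving 7.
(s,t)=(1,0) is feasible, giving 6.
(s,t)=(0,0) is feasible, giving 0.
No feasible integer point exceeds 7.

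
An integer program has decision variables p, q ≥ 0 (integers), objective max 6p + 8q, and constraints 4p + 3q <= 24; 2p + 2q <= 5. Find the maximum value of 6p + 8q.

Relaxing integrality, the LP optimum is 20.00 at (p,q) = (0, 2.5), which is not an integer point.
(p,q)=(0,2): 4·0+3·2=6≤24, 2·0+2·2=4≤5, objective 16.
(p,q)=(1,1): 4·1+3·1=7≤24, 2·1+2·1=4≤5, objective 14.
(p,q)=(0,1): 4·0+3·1=3≤24, 2·0+2·1=2≤5, objective 8.
The best lattice point is (0,2), giving 16.

16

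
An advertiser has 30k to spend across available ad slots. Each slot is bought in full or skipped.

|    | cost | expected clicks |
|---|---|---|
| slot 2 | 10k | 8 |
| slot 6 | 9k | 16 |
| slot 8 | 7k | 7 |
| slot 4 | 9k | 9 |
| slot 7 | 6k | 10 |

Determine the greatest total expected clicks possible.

slot 6 + slot 8 + slot 7: cost 9 + 7 + 6 = 22 ≤ 30, expected clicks 16 + 7 + 10 = 33.
slot 2 + slot 6 + slot 7: cost 10 + 9 + 6 = 25 ≤ 30, expected clicks 8 + 16 + 10 = 34.
slot 6 + slot 4 + slot 7: cost 9 + 9 + 6 = 24 ≤ 30, expected clicks 16 + 9 + 10 = 35.
Best is slot 6, slot 4, and slot 7 with total expected clicks 35.

35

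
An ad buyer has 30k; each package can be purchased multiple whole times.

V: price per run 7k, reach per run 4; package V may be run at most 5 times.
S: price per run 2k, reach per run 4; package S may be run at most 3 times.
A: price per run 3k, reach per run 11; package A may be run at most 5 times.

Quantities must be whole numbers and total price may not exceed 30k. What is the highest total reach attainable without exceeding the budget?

Take 1×V, 3×S, and 5×A: price 28 ≤ 30, reach 1·4 + 3·4 + 5·11 = 71.
A has the best ratio (11/3) and is taken to its limit of 5; remaining capacity is filled optimally with the others.

71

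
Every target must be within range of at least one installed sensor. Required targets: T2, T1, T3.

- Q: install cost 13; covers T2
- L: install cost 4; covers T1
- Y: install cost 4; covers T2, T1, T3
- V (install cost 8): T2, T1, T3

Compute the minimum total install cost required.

Y alone covers T2, T1, T3 — every target.
Total install cost: 4.
No cover costs less than 4.

4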